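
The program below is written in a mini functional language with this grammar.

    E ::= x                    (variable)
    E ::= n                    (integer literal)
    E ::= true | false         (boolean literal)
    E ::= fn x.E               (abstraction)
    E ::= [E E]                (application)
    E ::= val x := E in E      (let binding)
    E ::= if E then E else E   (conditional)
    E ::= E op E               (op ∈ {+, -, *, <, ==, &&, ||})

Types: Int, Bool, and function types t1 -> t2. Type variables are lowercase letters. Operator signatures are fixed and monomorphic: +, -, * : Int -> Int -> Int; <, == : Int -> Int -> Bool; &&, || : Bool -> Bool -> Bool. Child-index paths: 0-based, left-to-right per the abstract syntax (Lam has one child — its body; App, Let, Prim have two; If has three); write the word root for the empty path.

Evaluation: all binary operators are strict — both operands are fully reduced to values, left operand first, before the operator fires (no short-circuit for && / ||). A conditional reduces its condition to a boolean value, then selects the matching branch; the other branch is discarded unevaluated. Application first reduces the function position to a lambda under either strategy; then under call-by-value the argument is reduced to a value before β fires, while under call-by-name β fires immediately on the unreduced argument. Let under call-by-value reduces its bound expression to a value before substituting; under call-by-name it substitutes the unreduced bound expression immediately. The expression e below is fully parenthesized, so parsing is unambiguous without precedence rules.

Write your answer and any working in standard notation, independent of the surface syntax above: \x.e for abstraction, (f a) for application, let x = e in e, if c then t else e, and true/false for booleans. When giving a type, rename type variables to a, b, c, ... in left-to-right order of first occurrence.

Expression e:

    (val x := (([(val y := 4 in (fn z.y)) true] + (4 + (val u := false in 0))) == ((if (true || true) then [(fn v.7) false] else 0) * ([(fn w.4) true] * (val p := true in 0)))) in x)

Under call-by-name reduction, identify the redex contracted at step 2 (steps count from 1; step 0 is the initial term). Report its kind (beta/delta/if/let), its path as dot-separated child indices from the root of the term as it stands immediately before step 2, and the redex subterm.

Answer: let at 0.0.0 : (let y = 4 in (\z.y))

Trace:
step 0: (let x = ((((let y = 4 in (\z.y)) true) + (4 + (let u = false in 0))) == ((if (true || true) then ((\v.7) false) else 0) * (((\w.4) true) * (let p = true in 0)))) in x)
step 1: [let@root] ((((let y = 4 in (\z.y)) true) + (4 + (let u = false in 0))) == ((if (true || true) then ((\v.7) false) else 0) * (((\w.4) true) * (let p = true in 0))))
step 2: [let@0.0.0] ((((\z.4) true) + (4 + (let u = false in 0))) == ((if (true || true) then ((\v.7) false) else 0) * (((\w.4) true) * (let p = true in 0))))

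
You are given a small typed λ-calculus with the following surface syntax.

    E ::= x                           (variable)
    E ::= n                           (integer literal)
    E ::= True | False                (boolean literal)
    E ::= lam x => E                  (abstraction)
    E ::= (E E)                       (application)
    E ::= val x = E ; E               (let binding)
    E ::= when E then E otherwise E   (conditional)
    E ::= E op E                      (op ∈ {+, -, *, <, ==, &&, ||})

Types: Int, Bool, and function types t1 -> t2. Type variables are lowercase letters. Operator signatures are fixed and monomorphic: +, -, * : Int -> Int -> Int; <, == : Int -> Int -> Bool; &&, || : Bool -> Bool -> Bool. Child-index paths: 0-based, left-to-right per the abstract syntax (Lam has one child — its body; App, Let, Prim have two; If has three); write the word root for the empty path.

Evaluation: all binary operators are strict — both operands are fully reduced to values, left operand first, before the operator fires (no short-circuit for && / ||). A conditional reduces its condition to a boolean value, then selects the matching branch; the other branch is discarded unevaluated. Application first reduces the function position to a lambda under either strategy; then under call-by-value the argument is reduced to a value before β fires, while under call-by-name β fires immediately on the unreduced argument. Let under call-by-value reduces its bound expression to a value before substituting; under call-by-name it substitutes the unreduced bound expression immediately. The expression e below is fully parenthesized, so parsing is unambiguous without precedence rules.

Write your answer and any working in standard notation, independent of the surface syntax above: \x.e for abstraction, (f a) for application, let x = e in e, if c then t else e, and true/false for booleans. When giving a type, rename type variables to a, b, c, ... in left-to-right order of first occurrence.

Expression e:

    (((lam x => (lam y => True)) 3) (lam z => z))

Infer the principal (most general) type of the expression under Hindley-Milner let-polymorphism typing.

Answer: Bool

Trace:
\y._ : b -> Bool
\x._ : a -> b -> Bool
  unify a -> b -> Bool ~ Int -> c
  unify a ~ Int
  unify b -> Bool ~ c
_ _ : b -> Bool
z : d
\z._ : d -> d
  unify b -> Bool ~ (d -> d) -> e
  unify b ~ d -> d
  unify Bool ~ e
_ _ : Bool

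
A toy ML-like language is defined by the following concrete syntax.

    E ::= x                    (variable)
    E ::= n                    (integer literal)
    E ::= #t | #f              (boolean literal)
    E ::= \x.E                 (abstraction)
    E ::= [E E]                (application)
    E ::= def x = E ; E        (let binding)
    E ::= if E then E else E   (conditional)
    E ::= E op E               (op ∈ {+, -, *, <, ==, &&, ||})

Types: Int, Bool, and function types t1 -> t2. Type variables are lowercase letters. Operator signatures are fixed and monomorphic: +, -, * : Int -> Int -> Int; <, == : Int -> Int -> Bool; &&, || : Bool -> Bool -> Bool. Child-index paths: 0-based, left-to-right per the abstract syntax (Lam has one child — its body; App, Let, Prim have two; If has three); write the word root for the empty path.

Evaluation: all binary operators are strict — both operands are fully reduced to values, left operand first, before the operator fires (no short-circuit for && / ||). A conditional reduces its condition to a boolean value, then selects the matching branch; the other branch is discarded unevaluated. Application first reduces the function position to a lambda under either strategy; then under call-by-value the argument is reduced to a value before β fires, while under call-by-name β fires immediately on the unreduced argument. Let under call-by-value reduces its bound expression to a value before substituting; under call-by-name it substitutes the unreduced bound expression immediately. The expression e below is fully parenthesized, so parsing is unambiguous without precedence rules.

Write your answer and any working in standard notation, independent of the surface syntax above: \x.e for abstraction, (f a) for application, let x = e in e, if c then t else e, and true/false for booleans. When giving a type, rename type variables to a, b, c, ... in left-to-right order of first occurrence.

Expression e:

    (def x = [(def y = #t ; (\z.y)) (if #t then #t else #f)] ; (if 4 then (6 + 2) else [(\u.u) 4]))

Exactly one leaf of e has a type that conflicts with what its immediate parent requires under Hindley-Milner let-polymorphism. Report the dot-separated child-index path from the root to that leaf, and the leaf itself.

Trace:
let y : Bool
y : Bool
\z._ : a -> Bool
  unify Bool ~ Bool
  unify Bool ~ Bool
  unify a -> Bool ~ Bool -> b
  unify a ~ Bool
  unify Bool ~ b
_ _ : Bool
let x : Bool
  unify Int ~ Bool
  FAIL: mismatch Int ~ Bool

Answer: 1.0 : 4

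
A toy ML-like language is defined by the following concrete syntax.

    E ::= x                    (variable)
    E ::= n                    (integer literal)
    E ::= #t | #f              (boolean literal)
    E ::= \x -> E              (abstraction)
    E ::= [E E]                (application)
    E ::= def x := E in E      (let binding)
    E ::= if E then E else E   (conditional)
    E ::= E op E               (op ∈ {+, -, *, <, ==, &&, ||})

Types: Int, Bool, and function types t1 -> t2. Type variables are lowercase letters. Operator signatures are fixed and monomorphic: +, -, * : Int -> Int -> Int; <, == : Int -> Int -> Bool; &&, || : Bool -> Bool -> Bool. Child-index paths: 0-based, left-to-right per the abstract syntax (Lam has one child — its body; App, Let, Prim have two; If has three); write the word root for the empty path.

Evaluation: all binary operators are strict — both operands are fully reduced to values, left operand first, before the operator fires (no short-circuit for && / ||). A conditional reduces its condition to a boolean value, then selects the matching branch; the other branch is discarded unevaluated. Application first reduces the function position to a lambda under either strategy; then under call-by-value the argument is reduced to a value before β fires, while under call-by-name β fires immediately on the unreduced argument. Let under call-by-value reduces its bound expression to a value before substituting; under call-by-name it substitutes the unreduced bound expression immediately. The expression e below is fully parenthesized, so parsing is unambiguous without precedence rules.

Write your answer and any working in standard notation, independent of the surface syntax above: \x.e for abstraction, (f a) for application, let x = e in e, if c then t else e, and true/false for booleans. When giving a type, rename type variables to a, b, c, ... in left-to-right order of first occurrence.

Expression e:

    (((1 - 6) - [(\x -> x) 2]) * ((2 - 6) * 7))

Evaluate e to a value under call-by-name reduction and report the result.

Answer: 196

Working:
step 0: (((1 - 6) - ((\x.x) 2)) * ((2 - 6) * 7))
step 1: [delta@0.0] ((-5 - ((\x.x) 2)) * ((2 - 6) * 7))
step 2: [beta@0.1] ((-5 - 2) * ((2 - 6) * 7))
step 3: [delta@0] (-7 * ((2 - 6) * 7))
step 4: [delta@1.0] (-7 * (-4 * 7))
step 5: [delta@1] (-7 * -28)
step 6: [delta@root] 196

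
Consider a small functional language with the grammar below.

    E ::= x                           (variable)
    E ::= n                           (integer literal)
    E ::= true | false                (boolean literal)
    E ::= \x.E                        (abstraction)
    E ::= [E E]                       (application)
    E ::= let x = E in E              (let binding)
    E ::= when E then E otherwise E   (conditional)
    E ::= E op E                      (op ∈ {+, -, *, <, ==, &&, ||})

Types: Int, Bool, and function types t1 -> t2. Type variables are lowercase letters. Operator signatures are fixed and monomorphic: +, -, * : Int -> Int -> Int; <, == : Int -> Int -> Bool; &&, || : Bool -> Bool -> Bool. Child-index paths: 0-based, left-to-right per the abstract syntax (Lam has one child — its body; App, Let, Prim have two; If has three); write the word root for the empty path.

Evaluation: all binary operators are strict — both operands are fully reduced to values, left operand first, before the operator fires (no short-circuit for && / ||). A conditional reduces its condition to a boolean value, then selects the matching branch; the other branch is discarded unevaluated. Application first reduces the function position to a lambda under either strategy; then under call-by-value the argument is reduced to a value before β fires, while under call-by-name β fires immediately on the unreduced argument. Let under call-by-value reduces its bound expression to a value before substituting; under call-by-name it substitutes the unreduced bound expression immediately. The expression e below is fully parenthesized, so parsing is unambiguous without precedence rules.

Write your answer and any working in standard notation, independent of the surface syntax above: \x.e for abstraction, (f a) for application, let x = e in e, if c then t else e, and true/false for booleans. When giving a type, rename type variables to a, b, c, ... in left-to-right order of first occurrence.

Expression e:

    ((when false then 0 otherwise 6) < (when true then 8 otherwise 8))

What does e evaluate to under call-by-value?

Answer: true

Working:
step 0: ((if false then 0 else 6) < (if true then 8 else 8))
step 1: [if@0] (6 < (if true then 8 else 8))
step 2: [if@1] (6 < 8)
step 3: [delta@root] true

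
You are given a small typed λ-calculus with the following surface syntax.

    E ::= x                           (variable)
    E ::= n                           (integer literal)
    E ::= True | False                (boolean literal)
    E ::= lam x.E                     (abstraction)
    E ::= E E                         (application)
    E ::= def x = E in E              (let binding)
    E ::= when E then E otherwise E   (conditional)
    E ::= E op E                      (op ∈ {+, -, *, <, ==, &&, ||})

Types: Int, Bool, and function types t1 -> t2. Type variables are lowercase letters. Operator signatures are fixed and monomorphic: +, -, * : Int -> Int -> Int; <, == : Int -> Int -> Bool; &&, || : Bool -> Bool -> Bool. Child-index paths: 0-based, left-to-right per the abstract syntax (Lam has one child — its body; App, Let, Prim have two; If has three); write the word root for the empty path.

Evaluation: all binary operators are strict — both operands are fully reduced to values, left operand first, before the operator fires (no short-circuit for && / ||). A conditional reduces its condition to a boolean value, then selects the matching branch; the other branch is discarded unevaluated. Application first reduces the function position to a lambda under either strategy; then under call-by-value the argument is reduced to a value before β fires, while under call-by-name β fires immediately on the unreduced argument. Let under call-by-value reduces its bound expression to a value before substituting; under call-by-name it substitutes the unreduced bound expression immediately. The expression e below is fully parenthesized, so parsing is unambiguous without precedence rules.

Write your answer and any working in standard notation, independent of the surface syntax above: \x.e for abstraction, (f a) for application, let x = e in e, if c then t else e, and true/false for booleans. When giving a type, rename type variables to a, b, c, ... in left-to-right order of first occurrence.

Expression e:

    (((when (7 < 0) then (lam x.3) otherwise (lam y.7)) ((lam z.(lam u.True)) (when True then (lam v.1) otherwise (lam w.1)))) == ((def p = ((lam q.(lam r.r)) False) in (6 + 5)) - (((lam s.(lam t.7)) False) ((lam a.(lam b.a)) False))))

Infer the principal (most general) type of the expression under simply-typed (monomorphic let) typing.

Trace:
  unify Int ~ Int
  unify Int ~ Int
  unify Bool ~ Bool
\x._ : a -> Int
\y._ : b -> Int
  unify a -> Int ~ b -> Int
  unify a ~ b
  unify Int ~ Int
\u._ : d -> Bool
\z._ : c -> d -> Bool
  unify Bool ~ Bool
\v._ : e -> Int
\w._ : f -> Int
  unify e -> Int ~ f -> Int
  unify e ~ f
  unify Int ~ Int
  unify c -> d -> Bool ~ (f -> Int) -> g
  unify c ~ f -> Int
  unify d -> Bool ~ g
_ _ : d -> Bool
  unify b -> Int ~ (d -> Bool) -> h
  unify b ~ d -> Bool
  unify Int ~ h
_ _ : Int
  unify Int ~ Int
r : j
\r._ : j -> j
\q._ : i -> j -> j
  unify i -> j -> j ~ Bool -> k
  unify i ~ Bool
  unify j -> j ~ k
_ _ : j -> j
let p : j -> j
  unify Int ~ Int
  unify Int ~ Int
  unify Int ~ Int
\t._ : m -> Int
\s._ : l -> m -> Int
  unify l -> m -> Int ~ Bool -> n
  unify l ~ Bool
  unify m -> Int ~ n
_ _ : m -> Int
a : o
\b._ : p -> o
\a._ : o -> p -> o
  unify o -> p -> o ~ Bool -> q
  unify o ~ Bool
  unify p -> Bool ~ q
_ _ : p -> Bool
  unify m -> Int ~ (p -> Bool) -> r
  unify m ~ p -> Bool
  unify Int ~ r
_ _ : Int
  unify Int ~ Int
  unify Int ~ Int

Answer: Bool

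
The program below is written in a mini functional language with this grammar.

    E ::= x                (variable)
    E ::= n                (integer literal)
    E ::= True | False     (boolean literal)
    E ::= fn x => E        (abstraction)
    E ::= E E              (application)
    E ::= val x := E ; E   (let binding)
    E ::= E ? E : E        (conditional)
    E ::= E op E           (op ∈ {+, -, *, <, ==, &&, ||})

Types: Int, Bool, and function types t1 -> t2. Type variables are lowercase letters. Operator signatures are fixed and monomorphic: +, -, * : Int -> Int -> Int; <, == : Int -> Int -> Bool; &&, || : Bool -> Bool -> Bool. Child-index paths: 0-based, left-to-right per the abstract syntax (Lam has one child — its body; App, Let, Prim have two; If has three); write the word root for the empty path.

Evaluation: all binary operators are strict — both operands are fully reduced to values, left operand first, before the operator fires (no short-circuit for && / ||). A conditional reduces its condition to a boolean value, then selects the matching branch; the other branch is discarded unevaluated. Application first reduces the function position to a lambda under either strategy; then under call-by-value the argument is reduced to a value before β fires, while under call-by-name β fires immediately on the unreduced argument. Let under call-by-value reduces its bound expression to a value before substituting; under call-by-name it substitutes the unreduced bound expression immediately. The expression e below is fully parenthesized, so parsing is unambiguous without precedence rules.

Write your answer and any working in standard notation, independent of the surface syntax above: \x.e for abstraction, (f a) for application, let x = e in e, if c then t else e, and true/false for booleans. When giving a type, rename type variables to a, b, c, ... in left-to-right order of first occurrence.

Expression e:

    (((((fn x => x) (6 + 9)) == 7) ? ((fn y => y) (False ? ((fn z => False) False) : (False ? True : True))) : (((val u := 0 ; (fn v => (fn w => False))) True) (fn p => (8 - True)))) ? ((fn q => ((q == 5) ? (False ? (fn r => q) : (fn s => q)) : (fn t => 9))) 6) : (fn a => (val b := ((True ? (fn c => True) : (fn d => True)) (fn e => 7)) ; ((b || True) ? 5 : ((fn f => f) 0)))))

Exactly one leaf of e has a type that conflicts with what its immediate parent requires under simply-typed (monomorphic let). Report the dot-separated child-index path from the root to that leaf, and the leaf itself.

Derivation:
x : a
\x._ : a -> a
  unify Int ~ Int
  unify Int ~ Int
  unify a -> a ~ Int -> b
  unify a ~ Int
  unify Int ~ b
_ _ : Int
  unify Int ~ Int
  unify Int ~ Int
  unify Bool ~ Bool
y : c
\y._ : c -> c
  unify Bool ~ Bool
\z._ : d -> Bool
  unify d -> Bool ~ Bool -> e
  unify d ~ Bool
  unify Bool ~ e
_ _ : Bool
  unify Bool ~ Bool
  unify Bool ~ Bool
  unify Bool ~ Bool
  unify c -> c ~ Bool -> f
  unify c ~ Bool
  unify Bool ~ f
_ _ : Bool
let u : Int
\w._ : h -> Bool
\v._ : g -> h -> Bool
  unify g -> h -> Bool ~ Bool -> i
  unify g ~ Bool
  unify h -> Bool ~ i
_ _ : h -> Bool
  unify Int ~ Int
  unify Bool ~ Int
  FAIL: mismatch Bool ~ Int

Answer: 0.2.1.0.1 : true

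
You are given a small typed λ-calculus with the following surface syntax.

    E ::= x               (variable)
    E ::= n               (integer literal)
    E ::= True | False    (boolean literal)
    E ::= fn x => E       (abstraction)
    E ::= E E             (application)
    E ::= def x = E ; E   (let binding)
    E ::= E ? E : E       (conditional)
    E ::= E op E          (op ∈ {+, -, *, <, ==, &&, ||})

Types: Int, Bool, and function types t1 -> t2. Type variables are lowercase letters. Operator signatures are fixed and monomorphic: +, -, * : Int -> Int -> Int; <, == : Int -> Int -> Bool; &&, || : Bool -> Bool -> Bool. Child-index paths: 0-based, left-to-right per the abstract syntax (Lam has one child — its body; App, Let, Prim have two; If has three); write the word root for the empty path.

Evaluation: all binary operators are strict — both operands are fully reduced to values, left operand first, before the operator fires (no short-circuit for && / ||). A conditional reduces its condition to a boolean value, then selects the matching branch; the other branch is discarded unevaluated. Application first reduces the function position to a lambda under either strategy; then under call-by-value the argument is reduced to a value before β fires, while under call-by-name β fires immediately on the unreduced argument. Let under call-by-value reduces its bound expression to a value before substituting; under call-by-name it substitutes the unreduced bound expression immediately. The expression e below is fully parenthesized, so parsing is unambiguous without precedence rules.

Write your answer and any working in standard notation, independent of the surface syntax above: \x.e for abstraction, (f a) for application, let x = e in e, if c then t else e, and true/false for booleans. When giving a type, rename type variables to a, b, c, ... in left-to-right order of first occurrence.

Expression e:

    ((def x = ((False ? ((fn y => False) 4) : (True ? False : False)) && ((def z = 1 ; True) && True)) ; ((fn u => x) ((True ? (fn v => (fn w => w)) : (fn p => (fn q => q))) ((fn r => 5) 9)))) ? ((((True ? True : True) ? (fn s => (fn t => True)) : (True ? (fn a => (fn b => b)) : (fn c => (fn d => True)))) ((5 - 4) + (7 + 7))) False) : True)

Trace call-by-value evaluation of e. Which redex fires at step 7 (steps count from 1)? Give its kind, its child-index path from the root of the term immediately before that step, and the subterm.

Answer: if at 0.1.0 : (if true then (\v.(\w.w)) else (\p.(\q.q)))

Trace:
step 0: (if (let x = ((if false then ((\y.false) 4) else (if true then false else false)) && ((let z = 1 in true) && true)) in ((\u.x) ((if true then (\v.(\w.w)) else (\p.(\q.q))) ((\r.5) 9)))) then (((if (if true then true else true) then (\s.(\t.true)) else (if true then (\a.(\b.b)) else (\c.(\d.true)))) ((5 - 4) + (7 + 7))) false) else true)
step 1: [if@0.0.0] (if (let x = ((if true then false else false) && ((let z = 1 in true) && true)) in ((\u.x) ((if true then (\v.(\w.w)) else (\p.(\q.q))) ((\r.5) 9)))) then (((if (if true then true else true) then (\s.(\t.true)) else (if true then (\a.(\b.b)) else (\c.(\d.true)))) ((5 - 4) + (7 + 7))) false) else true)
step 2: [if@0.0.0] (if (let x = (false && ((let z = 1 in true) && true)) in ((\u.x) ((if true then (\v.(\w.w)) else (\p.(\q.q))) ((\r.5) 9)))) then (((if (if true then true else true) then (\s.(\t.true)) else (if true then (\a.(\b.b)) else (\c.(\d.true)))) ((5 - 4) + (7 + 7))) false) else true)
step 3: [let@0.0.1.0] (if (let x = (false && (true && true)) in ((\u.x) ((if true then (\v.(\w.w)) else (\p.(\q.q))) ((\r.5) 9)))) then (((if (if true then true else true) then (\s.(\t.true)) else (if true then (\a.(\b.b)) else (\c.(\d.true)))) ((5 - 4) + (7 + 7))) false) else true)
step 4: [delta@0.0.1] (if (let x = (false && true) in ((\u.x) ((if true then (\v.(\w.w)) else (\p.(\q.q))) ((\r.5) 9)))) then (((if (if true then true else true) then (\s.(\t.true)) else (if true then (\a.(\b.b)) else (\c.(\d.true)))) ((5 - 4) + (7 + 7))) false) else true)
step 5: [delta@0.0] (if (let x = false in ((\u.x) ((if true then (\v.(\w.w)) else (\p.(\q.q))) ((\r.5) 9)))) then (((if (if true then true else true) then (\s.(\t.true)) else (if true then (\a.(\b.b)) else (\c.(\d.true)))) ((5 - 4) + (7 + 7))) false) else true)
step 6: [let@0] (if ((\u.false) ((if true then (\v.(\w.w)) else (\p.(\q.q))) ((\r.5) 9))) then (((if (if true then true else true) then (\s.(\t.true)) else (if true then (\a.(\b.b)) else (\c.(\d.true)))) ((5 - 4) + (7 + 7))) false) else true)
step 7: [if@0.1.0] (if ((\u.false) ((\v.(\w.w)) ((\r.5) 9))) then (((if (if true then true else true) then (\s.(\t.true)) else (if true then (\a.(\b.b)) else (\c.(\d.true)))) ((5 - 4) + (7 + 7))) false) else true)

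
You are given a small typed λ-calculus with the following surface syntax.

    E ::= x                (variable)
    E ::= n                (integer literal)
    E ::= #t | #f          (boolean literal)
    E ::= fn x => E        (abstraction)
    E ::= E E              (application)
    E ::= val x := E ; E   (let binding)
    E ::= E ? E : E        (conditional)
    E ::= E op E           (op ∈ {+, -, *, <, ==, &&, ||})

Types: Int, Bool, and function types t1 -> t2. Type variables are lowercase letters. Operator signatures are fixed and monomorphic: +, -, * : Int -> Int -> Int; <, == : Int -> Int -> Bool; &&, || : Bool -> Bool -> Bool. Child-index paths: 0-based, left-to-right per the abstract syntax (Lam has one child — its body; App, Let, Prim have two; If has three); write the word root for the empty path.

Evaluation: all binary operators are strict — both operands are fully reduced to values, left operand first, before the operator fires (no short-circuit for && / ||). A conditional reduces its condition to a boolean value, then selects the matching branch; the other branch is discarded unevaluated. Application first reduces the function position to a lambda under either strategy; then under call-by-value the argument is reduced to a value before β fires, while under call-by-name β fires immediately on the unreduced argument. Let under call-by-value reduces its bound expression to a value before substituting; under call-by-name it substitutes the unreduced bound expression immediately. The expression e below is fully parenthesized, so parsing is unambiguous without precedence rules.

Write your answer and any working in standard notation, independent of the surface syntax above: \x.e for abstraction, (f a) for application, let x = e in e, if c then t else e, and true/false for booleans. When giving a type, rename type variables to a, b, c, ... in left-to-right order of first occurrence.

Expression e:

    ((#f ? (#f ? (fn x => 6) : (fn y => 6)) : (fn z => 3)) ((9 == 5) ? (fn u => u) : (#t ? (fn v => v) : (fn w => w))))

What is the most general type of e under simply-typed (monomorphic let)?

Trace:
  unify Bool ~ Bool
  unify Bool ~ Bool
\x._ : a -> Int
\y._ : b -> Int
  unify a -> Int ~ b -> Int
  unify a ~ b
  unify Int ~ Int
\z._ : c -> Int
  unify b -> Int ~ c -> Int
  unify b ~ c
  unify Int ~ Int
  unify Int ~ Int
  unify Int ~ Int
  unify Bool ~ Bool
u : d
\u._ : d -> d
  unify Bool ~ Bool
v : e
\v._ : e -> e
w : f
\w._ : f -> f
  unify e -> e ~ f -> f
  unify e ~ f
  unify f ~ f
  unify d -> d ~ f -> f
  unify d ~ f
  unify f ~ f
  unify c -> Int ~ (f -> f) -> g
  unify c ~ f -> f
  unify Int ~ g
_ _ : Int

Answer: Int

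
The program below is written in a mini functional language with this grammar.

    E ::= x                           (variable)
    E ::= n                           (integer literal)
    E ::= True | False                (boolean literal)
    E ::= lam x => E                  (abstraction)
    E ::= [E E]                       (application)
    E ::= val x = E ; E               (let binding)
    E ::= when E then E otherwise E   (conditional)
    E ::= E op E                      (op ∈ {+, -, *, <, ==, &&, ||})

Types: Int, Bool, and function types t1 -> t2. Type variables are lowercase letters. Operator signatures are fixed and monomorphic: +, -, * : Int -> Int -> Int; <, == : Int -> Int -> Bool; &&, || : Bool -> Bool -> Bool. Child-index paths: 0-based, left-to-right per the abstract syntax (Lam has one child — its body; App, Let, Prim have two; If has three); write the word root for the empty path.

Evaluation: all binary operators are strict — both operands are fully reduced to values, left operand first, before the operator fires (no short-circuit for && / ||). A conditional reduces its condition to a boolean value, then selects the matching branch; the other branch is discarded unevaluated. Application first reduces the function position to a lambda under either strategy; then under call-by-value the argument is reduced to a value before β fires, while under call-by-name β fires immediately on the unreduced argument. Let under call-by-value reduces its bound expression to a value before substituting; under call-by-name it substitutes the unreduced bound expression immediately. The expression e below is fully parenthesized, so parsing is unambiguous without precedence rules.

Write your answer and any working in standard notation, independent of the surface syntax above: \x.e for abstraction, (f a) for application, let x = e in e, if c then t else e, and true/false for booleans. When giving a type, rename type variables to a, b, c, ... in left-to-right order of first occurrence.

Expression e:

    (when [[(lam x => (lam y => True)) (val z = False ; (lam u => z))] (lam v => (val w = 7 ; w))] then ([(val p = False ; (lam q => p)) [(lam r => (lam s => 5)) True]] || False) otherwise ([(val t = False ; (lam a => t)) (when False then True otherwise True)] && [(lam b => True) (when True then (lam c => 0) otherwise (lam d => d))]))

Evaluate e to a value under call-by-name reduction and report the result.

Answer: false

Working:
step 0: (if (((\x.(\y.true)) (let z = false in (\u.z))) (\v.(let w = 7 in w))) then (((let p = false in (\q.p)) ((\r.(\s.5)) true)) || false) else (((let t = false in (\a.t)) (if false then true else true)) && ((\b.true) (if true then (\c.0) else (\d.d)))))
step 1: [beta@0.0] (if ((\y.true) (\v.(let w = 7 in w))) then (((let p = false in (\q.p)) ((\r.(\s.5)) true)) || false) else (((let t = false in (\a.t)) (if false then true else true)) && ((\b.true) (if true then (\c.0) else (\d.d)))))
step 2: [beta@0] (if true then (((let p = false in (\q.p)) ((\r.(\s.5)) true)) || false) else (((let t = false in (\a.t)) (if false then true else true)) && ((\b.true) (if true then (\c.0) else (\d.d)))))
step 3: [if@root] (((let p = false in (\q.p)) ((\r.(\s.5)) true)) || false)
step 4: [let@0.0] (((\q.false) ((\r.(\s.5)) true)) || false)
step 5: [beta@0] (false || false)
step 6: [delta@root] false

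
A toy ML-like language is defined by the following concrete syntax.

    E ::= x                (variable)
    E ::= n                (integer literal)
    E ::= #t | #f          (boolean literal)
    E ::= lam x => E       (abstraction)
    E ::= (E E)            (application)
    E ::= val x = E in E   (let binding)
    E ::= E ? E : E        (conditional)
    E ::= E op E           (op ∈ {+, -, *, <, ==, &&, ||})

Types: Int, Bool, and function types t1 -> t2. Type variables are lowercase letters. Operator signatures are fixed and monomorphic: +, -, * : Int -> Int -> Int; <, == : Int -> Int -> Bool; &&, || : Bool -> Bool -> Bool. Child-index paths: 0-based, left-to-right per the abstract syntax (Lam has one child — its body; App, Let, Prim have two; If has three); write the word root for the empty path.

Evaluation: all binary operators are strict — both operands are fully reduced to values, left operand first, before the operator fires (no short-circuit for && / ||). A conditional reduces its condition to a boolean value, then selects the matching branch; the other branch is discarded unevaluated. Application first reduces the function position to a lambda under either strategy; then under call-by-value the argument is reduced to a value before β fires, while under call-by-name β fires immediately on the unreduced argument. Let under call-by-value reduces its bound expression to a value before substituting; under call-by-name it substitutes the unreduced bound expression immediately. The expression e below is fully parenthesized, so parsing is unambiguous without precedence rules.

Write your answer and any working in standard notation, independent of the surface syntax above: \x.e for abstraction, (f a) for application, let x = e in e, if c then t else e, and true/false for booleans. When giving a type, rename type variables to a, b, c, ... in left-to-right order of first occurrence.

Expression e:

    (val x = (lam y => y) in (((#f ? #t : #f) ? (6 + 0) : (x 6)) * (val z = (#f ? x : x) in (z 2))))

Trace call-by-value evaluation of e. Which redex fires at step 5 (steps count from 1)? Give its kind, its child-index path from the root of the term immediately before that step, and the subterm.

Answer: if at 1.0 : (if false then (\y.y) else (\y.y))

Trace:
step 0: (let x = (\y.y) in ((if (if false then true else false) then (6 + 0) else (x 6)) * (let z = (if false then x else x) in (z 2))))
step 1: [let@root] ((if (if false then true else false) then (6 + 0) else ((\y.y) 6)) * (let z = (if false then (\y.y) else (\y.y)) in (z 2)))
step 2: [if@0.0] ((if false then (6 + 0) else ((\y.y) 6)) * (let z = (if false then (\y.y) else (\y.y)) in (z 2)))
step 3: [if@0] (((\y.y) 6) * (let z = (if false then (\y.y) else (\y.y)) in (z 2)))
step 4: [beta@0] (6 * (let z = (if false then (\y.y) else (\y.y)) in (z 2)))
step 5: [if@1.0] (6 * (let z = (\y.y) in (z 2)))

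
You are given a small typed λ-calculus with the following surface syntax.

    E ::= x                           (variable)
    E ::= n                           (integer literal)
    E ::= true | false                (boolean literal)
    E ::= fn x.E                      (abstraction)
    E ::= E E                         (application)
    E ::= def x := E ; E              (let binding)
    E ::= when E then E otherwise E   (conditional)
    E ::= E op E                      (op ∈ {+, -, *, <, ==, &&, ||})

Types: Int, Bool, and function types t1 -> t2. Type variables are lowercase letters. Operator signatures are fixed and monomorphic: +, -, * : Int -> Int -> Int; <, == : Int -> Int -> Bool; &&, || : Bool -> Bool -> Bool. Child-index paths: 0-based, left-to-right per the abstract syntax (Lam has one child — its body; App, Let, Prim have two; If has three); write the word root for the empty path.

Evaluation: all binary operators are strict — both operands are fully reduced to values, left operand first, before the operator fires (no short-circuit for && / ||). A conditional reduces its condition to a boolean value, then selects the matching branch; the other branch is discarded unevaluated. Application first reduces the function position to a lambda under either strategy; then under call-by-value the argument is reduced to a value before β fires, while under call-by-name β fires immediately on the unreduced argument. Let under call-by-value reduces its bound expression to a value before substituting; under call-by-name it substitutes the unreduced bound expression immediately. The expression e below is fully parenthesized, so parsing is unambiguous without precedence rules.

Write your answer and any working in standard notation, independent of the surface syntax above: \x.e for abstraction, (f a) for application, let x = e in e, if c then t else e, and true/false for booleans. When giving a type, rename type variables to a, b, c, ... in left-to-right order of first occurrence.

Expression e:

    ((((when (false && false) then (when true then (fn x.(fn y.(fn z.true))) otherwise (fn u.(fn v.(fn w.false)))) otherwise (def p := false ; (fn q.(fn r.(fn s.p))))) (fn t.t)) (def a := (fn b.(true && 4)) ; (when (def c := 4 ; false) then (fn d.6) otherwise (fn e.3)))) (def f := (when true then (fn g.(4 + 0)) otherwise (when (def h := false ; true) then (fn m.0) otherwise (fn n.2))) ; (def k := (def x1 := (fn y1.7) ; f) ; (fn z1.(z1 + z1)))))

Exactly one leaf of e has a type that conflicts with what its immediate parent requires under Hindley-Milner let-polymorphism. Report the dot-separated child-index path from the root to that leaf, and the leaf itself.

Derivation:
  unify Bool ~ Bool
  unify Bool ~ Bool
  unify Bool ~ Bool
  unify Bool ~ Bool
\z._ : c -> Bool
\y._ : b -> c -> Bool
\x._ : a -> b -> c -> Bool
\w._ : f -> Bool
\v._ : e -> f -> Bool
\u._ : d -> e -> f -> Bool
  unify a -> b -> c -> Bool ~ d -> e -> f -> Bool
  unify a ~ d
  unify b -> c -> Bool ~ e -> f -> Bool
  unify b ~ e
  unify c -> Bool ~ f -> Bool
  unify c ~ f
  unify Bool ~ Bool
let p : Bool
p : Bool
\s._ : i -> Bool
\r._ : h -> i -> Bool
\q._ : g -> h -> i -> Bool
  unify d -> e -> f -> Bool ~ g -> h -> i -> Bool
  unify d ~ g
  unify e -> f -> Bool ~ h -> i -> Bool
  unify e ~ h
  unify f -> Bool ~ i -> Bool
  unify f ~ i
  unify Bool ~ Bool
t : j
\t._ : j -> j
  unify g -> h -> i -> Bool ~ (j -> j) -> k
  unify g ~ j -> j
  unify h -> i -> Bool ~ k
_ _ : h -> i -> Bool
  unify Bool ~ Bool
  unify Int ~ Bool
  FAIL: mismatch Int ~ Bool

Answer: 0.1.0.0.1 : 4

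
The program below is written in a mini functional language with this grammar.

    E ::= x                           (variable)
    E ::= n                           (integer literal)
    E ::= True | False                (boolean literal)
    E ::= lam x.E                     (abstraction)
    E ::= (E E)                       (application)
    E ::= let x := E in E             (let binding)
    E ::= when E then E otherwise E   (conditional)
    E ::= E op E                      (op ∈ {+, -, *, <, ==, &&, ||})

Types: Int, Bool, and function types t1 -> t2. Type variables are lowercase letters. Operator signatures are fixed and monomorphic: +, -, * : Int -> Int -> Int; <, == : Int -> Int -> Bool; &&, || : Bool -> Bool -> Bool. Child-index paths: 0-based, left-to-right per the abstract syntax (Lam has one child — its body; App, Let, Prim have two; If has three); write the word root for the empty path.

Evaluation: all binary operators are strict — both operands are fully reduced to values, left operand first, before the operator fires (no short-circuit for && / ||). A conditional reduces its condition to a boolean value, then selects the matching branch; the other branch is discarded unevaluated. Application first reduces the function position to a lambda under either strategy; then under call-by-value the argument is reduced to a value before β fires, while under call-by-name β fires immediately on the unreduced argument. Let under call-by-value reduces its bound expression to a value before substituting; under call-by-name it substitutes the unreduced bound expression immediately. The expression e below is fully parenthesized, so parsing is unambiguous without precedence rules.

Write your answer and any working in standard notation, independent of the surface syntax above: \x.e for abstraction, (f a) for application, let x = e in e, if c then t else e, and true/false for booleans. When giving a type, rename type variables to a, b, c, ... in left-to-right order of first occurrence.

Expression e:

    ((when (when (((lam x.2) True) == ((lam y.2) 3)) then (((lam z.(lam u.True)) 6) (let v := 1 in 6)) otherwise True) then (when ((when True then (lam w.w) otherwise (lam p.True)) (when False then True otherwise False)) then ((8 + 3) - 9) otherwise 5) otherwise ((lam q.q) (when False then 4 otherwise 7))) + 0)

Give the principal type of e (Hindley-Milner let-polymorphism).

Trace:
\x._ : a -> Int
  unify a -> Int ~ Bool -> b
  unify a ~ Bool
  unify Int ~ b
_ _ : Int
  unify Int ~ Int
\y._ : c -> Int
  unify c -> Int ~ Int -> d
  unify c ~ Int
  unify Int ~ d
_ _ : Int
  unify Int ~ Int
  unify Bool ~ Bool
\u._ : f -> Bool
\z._ : e -> f -> Bool
  unify e -> f -> Bool ~ Int -> g
  unify e ~ Int
  unify f -> Bool ~ g
_ _ : f -> Bool
let v : Int
  unify f -> Bool ~ Int -> h
  unify f ~ Int
  unify Bool ~ h
_ _ : Bool
  unify Bool ~ Bool
  unify Bool ~ Bool
  unify Bool ~ Bool
w : i
\w._ : i -> i
\p._ : j -> Bool
  unify i -> i ~ j -> Bool
  unify i ~ j
  unify j ~ Bool
  unify Bool ~ Bool
  unify Bool ~ Bool
  unify Bool -> Bool ~ Bool -> k
  unify Bool ~ Bool
  unify Bool ~ k
_ _ : Bool
  unify Bool ~ Bool
  unify Int ~ Int
  unify Int ~ Int
  unify Int ~ Int
  unify Int ~ Int
  unify Int ~ Int
q : l
\q._ : l -> l
  unify Bool ~ Bool
  unify Int ~ Int
  unify l -> l ~ Int -> m
  unify l ~ Int
  unify Int ~ m
_ _ : Int
  unify Int ~ Int
  unify Int ~ Int
  unify Int ~ Int

Answer: Int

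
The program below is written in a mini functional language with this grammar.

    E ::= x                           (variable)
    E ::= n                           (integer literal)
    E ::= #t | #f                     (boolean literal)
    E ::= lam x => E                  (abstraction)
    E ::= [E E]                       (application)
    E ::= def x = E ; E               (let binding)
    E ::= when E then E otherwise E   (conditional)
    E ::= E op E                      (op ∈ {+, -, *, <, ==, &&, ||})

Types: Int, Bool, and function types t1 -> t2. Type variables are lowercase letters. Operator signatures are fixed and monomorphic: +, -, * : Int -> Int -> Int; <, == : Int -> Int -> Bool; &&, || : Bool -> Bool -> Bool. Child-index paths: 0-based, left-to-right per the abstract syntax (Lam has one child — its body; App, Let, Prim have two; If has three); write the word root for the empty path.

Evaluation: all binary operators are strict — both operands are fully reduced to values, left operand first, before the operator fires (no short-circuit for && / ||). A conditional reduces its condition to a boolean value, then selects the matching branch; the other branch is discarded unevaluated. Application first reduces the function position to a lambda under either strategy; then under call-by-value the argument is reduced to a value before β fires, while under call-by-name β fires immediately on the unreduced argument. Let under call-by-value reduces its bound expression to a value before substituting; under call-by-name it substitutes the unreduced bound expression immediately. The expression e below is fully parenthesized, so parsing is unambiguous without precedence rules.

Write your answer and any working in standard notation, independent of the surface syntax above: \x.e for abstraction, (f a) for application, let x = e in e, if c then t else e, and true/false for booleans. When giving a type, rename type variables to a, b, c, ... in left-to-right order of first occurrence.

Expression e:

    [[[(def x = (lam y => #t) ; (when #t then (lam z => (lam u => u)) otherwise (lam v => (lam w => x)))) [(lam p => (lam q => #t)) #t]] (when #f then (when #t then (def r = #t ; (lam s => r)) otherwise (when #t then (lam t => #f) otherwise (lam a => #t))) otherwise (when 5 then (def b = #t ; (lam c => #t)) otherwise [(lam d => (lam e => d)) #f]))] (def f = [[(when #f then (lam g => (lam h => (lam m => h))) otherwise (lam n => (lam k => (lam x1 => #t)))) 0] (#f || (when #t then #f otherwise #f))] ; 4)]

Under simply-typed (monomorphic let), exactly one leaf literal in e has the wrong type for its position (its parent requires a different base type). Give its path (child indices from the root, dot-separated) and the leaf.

Answer: 0.1.2.0 : 5

Working:
\y._ : a -> Bool
let x : a -> Bool
  unify Bool ~ Bool
u : c
\u._ : c -> c
\z._ : b -> c -> c
x : a -> Bool
\w._ : e -> a -> Bool
\v._ : d -> e -> a -> Bool
  unify b -> c -> c ~ d -> e -> a -> Bool
  unify b ~ d
  unify c -> c ~ e -> a -> Bool
  unify c ~ e
  unify e ~ a -> Bool
\q._ : g -> Bool
\p._ : f -> g -> Bool
  unify f -> g -> Bool ~ Bool -> h
  unify f ~ Bool
  unify g -> Bool ~ h
_ _ : g -> Bool
  unify d -> (a -> Bool) -> a -> Bool ~ (g -> Bool) -> i
  unify d ~ g -> Bool
  unify (a -> Bool) -> a -> Bool ~ i
_ _ : (a -> Bool) -> a -> Bool
  unify Bool ~ Bool
  unify Bool ~ Bool
let r : Bool
r : Bool
\s._ : j -> Bool
  unify Bool ~ Bool
\t._ : k -> Bool
\a._ : l -> Bool
  unify k -> Bool ~ l -> Bool
  unify k ~ l
  unify Bool ~ Bool
  unify j -> Bool ~ l -> Bool
  unify j ~ l
  unify Bool ~ Bool
  unify Int ~ Bool
  FAIL: mismatch Int ~ Bool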